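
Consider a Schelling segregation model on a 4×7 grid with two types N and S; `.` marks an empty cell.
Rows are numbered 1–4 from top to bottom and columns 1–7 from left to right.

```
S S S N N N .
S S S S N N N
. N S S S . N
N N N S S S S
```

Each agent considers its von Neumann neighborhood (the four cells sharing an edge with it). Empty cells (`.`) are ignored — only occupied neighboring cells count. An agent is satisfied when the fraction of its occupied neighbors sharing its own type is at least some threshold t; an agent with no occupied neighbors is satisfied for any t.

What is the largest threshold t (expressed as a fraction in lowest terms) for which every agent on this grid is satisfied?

(1,1)S 2/2
(1,2)S 3/3
(1,3)S 2/3
(1,4)N 1/3
(1,5)N 3/3
(1,6)N 2/2
(2,1)S 2/2
(2,2)S 3/4
(2,3)S 4/4
(2,4)S 2/4
(2,5)N 2/4
(2,6)N 3/3
(2,7)N 2/2
(3,2)N 1/3
(3,3)S 2/4
(3,4)S 4/4
(3,5)S 2/3
(3,7)N 1/2
(4,1)N 1/1
(4,2)N 3/3
(4,3)N 1/3
(4,4)S 2/3
(4,5)S 3/3
(4,6)S 2/2
(4,7)S 1/2
The smallest same-type fraction is 1/3 at (1,4), which reduces to 1/3. Any threshold above that leaves this agent unsatisfied.

1/3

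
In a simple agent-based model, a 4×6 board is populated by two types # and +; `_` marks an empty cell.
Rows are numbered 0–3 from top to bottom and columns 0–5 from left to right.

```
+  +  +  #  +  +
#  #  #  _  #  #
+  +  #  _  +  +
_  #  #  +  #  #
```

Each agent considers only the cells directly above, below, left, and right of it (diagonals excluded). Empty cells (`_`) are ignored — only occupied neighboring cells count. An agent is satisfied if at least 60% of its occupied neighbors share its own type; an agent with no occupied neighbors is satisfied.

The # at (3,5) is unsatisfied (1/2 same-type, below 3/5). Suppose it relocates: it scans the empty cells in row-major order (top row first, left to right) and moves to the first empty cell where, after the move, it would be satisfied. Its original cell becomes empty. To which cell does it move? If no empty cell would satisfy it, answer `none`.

(1,3)

Vacating (3,5). Empty cells in order:
  (1,3): 3/3 same-type → satisfied — stop here.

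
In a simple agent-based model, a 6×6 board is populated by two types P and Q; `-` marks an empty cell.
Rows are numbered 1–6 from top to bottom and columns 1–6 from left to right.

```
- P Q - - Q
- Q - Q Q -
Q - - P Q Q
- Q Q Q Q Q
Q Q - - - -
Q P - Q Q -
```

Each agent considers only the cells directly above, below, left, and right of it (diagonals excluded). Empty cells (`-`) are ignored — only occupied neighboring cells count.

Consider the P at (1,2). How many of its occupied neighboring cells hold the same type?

0

Occupied neighbors of (1,2): (2,2)=Q, (1,3)=Q.
Same type (P): 0 of 2.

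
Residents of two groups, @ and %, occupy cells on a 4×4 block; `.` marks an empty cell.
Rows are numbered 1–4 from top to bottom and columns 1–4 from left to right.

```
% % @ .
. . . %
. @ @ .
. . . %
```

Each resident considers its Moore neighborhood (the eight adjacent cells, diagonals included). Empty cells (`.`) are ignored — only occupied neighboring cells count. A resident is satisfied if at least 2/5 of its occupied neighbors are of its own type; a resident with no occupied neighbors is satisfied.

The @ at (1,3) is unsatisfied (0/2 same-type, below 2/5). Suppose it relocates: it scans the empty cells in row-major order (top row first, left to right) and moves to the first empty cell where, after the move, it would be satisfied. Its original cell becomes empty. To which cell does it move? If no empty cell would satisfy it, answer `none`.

Vacating (1,3). Empty cells in order:
  (1,4): 0/1 same-type → still unsatisfied.
  (2,1): 1/3 same-type → still unsatisfied.
  (2,2): 2/4 same-type → satisfied — stop here.

(2,2)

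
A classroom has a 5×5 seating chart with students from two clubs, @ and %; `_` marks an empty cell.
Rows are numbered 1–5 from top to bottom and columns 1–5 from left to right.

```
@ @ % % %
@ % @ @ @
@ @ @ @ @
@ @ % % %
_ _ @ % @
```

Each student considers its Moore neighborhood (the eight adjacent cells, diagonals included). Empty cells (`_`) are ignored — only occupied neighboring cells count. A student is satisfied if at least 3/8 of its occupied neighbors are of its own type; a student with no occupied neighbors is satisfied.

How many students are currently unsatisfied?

Row 1: (1,1)@ 2/3 satisfied · (1,2)@ 3/5 satisfied · (1,3)% 2/5 satisfied · (1,4)% 2/5 satisfied · (1,5)% 1/3 not
Row 2: (2,1)@ 4/5 satisfied · (2,2)% 1/8 not · (2,3)@ 5/8 satisfied · (2,4)@ 5/8 satisfied · (2,5)@ 3/5 satisfied
Row 3: (3,1)@ 4/5 satisfied · (3,2)@ 6/8 satisfied · (3,3)@ 5/8 satisfied · (3,4)@ 5/8 satisfied · (3,5)@ 3/5 satisfied
Row 4: (4,1)@ 3/3 satisfied · (4,2)@ 5/6 satisfied · (4,3)% 2/7 not · (4,4)% 3/8 satisfied · (4,5)% 2/5 satisfied
Row 5: (5,3)@ 1/4 not · (5,4)% 3/5 satisfied · (5,5)@ 0/3 not
Unsatisfied: (1,5), (2,2), (4,3), (5,3), (5,5) — 5 in total.

5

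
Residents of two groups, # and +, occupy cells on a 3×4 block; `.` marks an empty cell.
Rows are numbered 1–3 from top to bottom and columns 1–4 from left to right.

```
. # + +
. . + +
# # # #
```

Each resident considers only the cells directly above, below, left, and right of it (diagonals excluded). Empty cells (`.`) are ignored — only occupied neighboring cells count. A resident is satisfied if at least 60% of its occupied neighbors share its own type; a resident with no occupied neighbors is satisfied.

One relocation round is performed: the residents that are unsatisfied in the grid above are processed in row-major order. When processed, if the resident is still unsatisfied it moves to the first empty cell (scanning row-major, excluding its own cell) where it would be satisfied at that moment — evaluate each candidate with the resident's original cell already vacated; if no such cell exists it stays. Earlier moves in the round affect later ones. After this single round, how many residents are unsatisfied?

1

Initially unsatisfied (in order): (1,2), (3,4).
  (1,2) → (1,1).
  (3,4) → (2,1).
Resulting grid:
# . + +
# . + +
# # # .
Unsatisfied now: (3,3).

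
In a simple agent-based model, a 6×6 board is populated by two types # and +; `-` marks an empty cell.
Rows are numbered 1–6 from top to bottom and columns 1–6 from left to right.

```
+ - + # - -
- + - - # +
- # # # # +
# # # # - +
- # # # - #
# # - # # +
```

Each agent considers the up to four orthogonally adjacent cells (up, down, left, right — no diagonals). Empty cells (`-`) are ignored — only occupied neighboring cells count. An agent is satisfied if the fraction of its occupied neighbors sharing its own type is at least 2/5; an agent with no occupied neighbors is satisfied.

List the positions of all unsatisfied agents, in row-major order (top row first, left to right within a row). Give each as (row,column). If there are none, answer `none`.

Row 1: (1,1)+ 0/0 ok · (1,3)+ 0/1 unhappy · (1,4)# 0/1 unhappy
Row 2: (2,2)+ 0/1 unhappy · (2,5)# 1/2 ok · (2,6)+ 1/2 ok
Row 3: (3,2)# 2/3 ok · (3,3)# 3/3 ok · (3,4)# 3/3 ok · (3,5)# 2/3 ok · (3,6)+ 2/3 ok
Row 4: (4,1)# 1/1 ok · (4,2)# 4/4 ok · (4,3)# 4/4 ok · (4,4)# 3/3 ok · (4,6)+ 1/2 ok
Row 5: (5,2)# 3/3 ok · (5,3)# 3/3 ok · (5,4)# 3/3 ok · (5,6)# 0/2 unhappy
Row 6: (6,1)# 1/1 ok · (6,2)# 2/2 ok · (6,4)# 2/2 ok · (6,5)# 1/2 ok · (6,6)+ 0/2 unhappy

(1,3), (1,4), (2,2), (5,6), (6,6)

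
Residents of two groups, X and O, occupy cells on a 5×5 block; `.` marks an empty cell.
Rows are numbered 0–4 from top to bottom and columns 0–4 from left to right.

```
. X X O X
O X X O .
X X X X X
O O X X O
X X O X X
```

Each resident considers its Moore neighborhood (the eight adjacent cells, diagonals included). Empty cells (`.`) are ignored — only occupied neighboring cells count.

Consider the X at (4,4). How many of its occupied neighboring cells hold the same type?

2

Occupied neighbors of (4,4): (3,3)=X, (3,4)=O, (4,3)=X.
Same type (X): 2 of 3.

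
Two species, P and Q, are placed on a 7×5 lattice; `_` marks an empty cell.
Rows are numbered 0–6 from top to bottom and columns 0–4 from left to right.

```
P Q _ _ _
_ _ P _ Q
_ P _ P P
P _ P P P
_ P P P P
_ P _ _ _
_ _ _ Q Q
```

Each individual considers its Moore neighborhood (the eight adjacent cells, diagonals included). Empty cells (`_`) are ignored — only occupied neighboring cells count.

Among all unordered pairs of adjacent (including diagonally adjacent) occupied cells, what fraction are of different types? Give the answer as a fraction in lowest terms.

4/31

Scan each occupied cell's neighbors to the right and below (and the two forward diagonals) so each pair is counted once.
From row 0: 2 unlike of 2 pairs (running 2/2).
From row 1: 2 unlike of 4 pairs (running 4/6).
From row 2: 0 unlike of 8 pairs (running 4/14).
From row 3: 0 unlike of 11 pairs (running 4/25).
From row 4: 0 unlike of 5 pairs (running 4/30).
From row 6: 0 unlike of 1 pairs (running 4/31).
Total adjacent occupied pairs: 31; unlike-type pairs: 4.
4/31 is already in lowest terms.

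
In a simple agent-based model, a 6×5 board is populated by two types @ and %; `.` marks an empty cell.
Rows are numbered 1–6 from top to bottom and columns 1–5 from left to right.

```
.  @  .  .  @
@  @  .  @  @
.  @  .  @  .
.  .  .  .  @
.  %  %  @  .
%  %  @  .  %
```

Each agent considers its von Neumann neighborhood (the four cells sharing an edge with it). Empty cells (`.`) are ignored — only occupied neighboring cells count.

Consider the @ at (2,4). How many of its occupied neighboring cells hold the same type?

2

Occupied neighbors of (2,4): (3,4)=@, (2,5)=@.
Same type (@): 2 of 2.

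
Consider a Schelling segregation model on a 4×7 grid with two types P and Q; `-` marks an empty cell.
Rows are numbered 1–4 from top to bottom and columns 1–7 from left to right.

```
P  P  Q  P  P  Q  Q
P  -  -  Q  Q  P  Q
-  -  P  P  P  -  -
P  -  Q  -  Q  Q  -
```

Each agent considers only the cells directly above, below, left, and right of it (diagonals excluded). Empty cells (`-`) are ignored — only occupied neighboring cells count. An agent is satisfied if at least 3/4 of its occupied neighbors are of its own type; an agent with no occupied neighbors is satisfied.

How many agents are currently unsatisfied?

(1,1)P 2/2 ✓
(1,2)P 1/2 ✗
(1,3)Q 0/2 ✗
(1,4)P 1/3 ✗
(1,5)P 1/3 ✗
(1,6)Q 1/3 ✗
(1,7)Q 2/2 ✓
(2,1)P 1/1 ✓
(2,4)Q 1/3 ✗
(2,5)Q 1/4 ✗
(2,6)P 0/3 ✗
(2,7)Q 1/2 ✗
(3,3)P 1/2 ✗
(3,4)P 2/3 ✗
(3,5)P 1/3 ✗
(4,1)P 0/0 ✓
(4,3)Q 0/1 ✗
(4,5)Q 1/2 ✗
(4,6)Q 1/1 ✓
Unsatisfied: (1,2), (1,3), (1,4), (1,5), (1,6), (2,4), (2,5), (2,6), (2,7), (3,3), (3,4), (3,5), (4,3), (4,5) — 14 in total.

14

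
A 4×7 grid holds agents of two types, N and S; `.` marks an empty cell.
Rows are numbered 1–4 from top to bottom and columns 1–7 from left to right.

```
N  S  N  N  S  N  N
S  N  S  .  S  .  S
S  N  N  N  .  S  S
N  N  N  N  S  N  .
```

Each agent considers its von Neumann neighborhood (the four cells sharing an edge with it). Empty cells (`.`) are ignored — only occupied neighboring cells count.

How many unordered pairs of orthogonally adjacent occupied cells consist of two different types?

16

Scan each occupied cell's neighbors to the right and below so each pair is counted once.
Row 1: N(1,1)–S(1,2)≠ N(1,1)–S(2,1)≠ S(1,2)–N(1,3)≠ S(1,2)–N(2,2)≠ N(1,3)–N(1,4)= N(1,3)–S(2,3)≠ N(1,4)–S(1,5)≠ S(1,5)–N(1,6)≠ S(1,5)–S(2,5)= N(1,6)–N(1,7)= N(1,7)–S(2,7)≠  → 8/11 unlike.
Row 2: S(2,1)–N(2,2)≠ S(2,1)–S(3,1)= N(2,2)–S(2,3)≠ N(2,2)–N(3,2)= S(2,3)–N(3,3)≠ S(2,7)–S(3,7)=  → 3/6 unlike.
Row 3: S(3,1)–N(3,2)≠ S(3,1)–N(4,1)≠ N(3,2)–N(3,3)= N(3,2)–N(4,2)= N(3,3)–N(3,4)= N(3,3)–N(4,3)= N(3,4)–N(4,4)= S(3,6)–S(3,7)= S(3,6)–N(4,6)≠  → 3/9 unlike.
Row 4: N(4,1)–N(4,2)= N(4,2)–N(4,3)= N(4,3)–N(4,4)= N(4,4)–S(4,5)≠ S(4,5)–N(4,6)≠  → 2/5 unlike.
Total adjacent occupied pairs: 31; unlike-type pairs: 16.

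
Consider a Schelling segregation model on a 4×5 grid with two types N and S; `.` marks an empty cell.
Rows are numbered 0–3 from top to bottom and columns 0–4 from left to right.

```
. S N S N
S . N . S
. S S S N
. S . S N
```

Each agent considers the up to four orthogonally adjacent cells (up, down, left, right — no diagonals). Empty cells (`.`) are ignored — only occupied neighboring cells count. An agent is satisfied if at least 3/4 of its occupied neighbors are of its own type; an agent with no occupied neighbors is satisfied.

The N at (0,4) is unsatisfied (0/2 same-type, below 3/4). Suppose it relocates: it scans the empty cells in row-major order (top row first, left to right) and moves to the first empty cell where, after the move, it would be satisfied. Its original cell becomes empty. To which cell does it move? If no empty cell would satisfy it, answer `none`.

none

Vacating (0,4). Empty cells in order:
  (0,0): 0/2 same-type → still unsatisfied.
  (1,1): 1/4 same-type → still unsatisfied.
  (1,3): 1/4 same-type → still unsatisfied.
  (2,0): 0/2 same-type → still unsatisfied.
  (3,0): 0/1 same-type → still unsatisfied.
  (3,2): 0/3 same-type → still unsatisfied.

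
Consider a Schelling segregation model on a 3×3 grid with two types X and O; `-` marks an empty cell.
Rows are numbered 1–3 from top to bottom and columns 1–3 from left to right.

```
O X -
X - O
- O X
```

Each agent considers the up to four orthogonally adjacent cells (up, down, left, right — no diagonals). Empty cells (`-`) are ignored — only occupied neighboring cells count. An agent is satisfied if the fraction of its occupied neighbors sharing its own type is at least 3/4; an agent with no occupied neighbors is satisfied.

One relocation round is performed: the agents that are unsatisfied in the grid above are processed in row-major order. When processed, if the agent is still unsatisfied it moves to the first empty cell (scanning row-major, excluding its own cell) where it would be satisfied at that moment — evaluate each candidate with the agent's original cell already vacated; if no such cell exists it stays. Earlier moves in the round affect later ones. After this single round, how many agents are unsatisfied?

6

Initially unsatisfied (in order): (1,1), (1,2), (2,1), (2,3), (3,2), (3,3).
  (1,1): no empty cell satisfies it; stays.
  (1,2): no empty cell satisfies it; stays.
  (2,1): no empty cell satisfies it; stays.
  (2,3): no empty cell satisfies it; stays.
  (3,2): no empty cell satisfies it; stays.
  (3,3): no empty cell satisfies it; stays.
Resulting grid:
O X -
X - O
- O X
Unsatisfied now: (1,1), (1,2), (2,1), (2,3), (3,2), (3,3).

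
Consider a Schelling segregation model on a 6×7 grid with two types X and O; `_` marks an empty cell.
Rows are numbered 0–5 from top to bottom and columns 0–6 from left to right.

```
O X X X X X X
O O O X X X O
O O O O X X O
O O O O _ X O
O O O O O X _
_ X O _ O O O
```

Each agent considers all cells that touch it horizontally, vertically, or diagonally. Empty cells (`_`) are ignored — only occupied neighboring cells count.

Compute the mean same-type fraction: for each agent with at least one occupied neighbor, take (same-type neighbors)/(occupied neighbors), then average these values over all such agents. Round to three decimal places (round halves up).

(0,0)O 2/3
(0,1)X 1/5
(0,2)X 3/5
(0,3)X 4/5
(0,4)X 5/5
(0,5)X 4/5
(0,6)X 2/3
(1,0)O 4/5
(1,1)O 6/8
(1,2)O 4/8
(1,3)X 5/8
(1,4)X 7/8
(1,5)X 6/8
(1,6)O 1/5
(2,0)O 5/5
(2,1)O 8/8
(2,2)O 7/8
(2,3)O 4/7
(2,4)X 5/7
(2,5)X 4/7
(2,6)O 2/5
(3,0)O 5/5
(3,1)O 8/8
(3,2)O 8/8
(3,3)O 6/7
(3,5)X 3/6
(3,6)O 1/4
(4,0)O 3/4
(4,1)O 6/7
(4,2)O 6/7
(4,3)O 6/6
(4,4)O 4/6
(4,5)X 1/6
(5,1)X 0/4
(5,2)O 3/4
(5,4)O 3/4
(5,5)O 3/4
(5,6)O 1/2
Sum over 38 agents: 2/3 + 1/5 + 3/5 + 4/5 + 5/5 + 4/5 + 2/3 + 4/5 + 6/8 + 4/8 + 5/8 + 7/8 + 6/8 + 1/5 + 5/5 + 8/8 + 7/8 + 4/7 + 5/7 + 4/7 + 2/5 + 5/5 + 8/8 + 8/8 + 6/7 + 3/6 + 1/4 + 3/4 + 6/7 + 6/7 + 6/6 + 4/6 + 1/6 + 0/4 + 3/4 + 3/4 + 3/4 + 1/2 = 21857/840; mean = 21857/840 ÷ 38 = 21857/31920 = 0.684743… → 0.685.

0.685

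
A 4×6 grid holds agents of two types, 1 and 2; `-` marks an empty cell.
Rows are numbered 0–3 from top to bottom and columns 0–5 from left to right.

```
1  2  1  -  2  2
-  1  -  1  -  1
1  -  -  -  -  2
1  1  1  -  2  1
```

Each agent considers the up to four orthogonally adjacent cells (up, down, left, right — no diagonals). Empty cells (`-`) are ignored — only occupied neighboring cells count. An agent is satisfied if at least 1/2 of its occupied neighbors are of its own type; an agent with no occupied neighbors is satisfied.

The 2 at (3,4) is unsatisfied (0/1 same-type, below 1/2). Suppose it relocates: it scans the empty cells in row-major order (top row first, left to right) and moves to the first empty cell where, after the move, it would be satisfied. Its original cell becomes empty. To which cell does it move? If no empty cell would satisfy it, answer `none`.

(2,4)

Vacating (3,4). Empty cells in order:
  (0,3): 1/3 same-type → still unsatisfied.
  (1,0): 0/3 same-type → still unsatisfied.
  (1,2): 0/3 same-type → still unsatisfied.
  (1,4): 1/3 same-type → still unsatisfied.
  (2,1): 0/3 same-type → still unsatisfied.
  (2,2): 0/1 same-type → still unsatisfied.
  (2,3): 0/1 same-type → still unsatisfied.
  (2,4): 1/1 same-type → satisfied — stop here.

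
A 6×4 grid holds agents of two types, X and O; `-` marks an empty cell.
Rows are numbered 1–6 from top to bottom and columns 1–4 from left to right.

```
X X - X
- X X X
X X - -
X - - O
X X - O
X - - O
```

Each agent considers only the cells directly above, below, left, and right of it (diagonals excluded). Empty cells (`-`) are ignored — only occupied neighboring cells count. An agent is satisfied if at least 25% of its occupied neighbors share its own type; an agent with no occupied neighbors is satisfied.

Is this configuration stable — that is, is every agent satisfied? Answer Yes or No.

Row 1: (1,1)X 1/1 ok · (1,2)X 2/2 ok · (1,4)X 1/1 ok
Row 2: (2,2)X 3/3 ok · (2,3)X 2/2 ok · (2,4)X 2/2 ok
Row 3: (3,1)X 2/2 ok · (3,2)X 2/2 ok
Row 4: (4,1)X 2/2 ok · (4,4)O 1/1 ok
Row 5: (5,1)X 3/3 ok · (5,2)X 1/1 ok · (5,4)O 2/2 ok
Row 6: (6,1)X 1/1 ok · (6,4)O 1/1 ok
All meet the threshold, so the configuration is stable.

Yes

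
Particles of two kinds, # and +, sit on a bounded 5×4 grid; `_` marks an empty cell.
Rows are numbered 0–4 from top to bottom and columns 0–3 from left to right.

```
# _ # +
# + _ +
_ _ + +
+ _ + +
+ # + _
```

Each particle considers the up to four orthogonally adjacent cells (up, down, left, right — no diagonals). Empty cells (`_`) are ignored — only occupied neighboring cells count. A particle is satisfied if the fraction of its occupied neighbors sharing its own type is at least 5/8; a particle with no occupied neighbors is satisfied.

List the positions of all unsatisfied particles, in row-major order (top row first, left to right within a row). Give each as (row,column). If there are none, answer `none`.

(0,2), (0,3), (1,0), (1,1), (4,0), (4,1), (4,2)

Row 0: (0,0)# 1/1 satisfied · (0,2)# 0/1 not · (0,3)+ 1/2 not
Row 1: (1,0)# 1/2 not · (1,1)+ 0/1 not · (1,3)+ 2/2 satisfied
Row 2: (2,2)+ 2/2 satisfied · (2,3)+ 3/3 satisfied
Row 3: (3,0)+ 1/1 satisfied · (3,2)+ 3/3 satisfied · (3,3)+ 2/2 satisfied
Row 4: (4,0)+ 1/2 not · (4,1)# 0/2 not · (4,2)+ 1/2 not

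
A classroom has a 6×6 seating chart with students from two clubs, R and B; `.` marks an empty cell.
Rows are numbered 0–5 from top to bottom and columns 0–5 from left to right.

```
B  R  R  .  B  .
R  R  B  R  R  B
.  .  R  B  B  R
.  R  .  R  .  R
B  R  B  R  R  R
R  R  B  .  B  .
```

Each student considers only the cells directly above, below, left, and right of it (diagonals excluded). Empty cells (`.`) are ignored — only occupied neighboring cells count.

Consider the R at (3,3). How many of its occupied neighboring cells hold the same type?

Occupied neighbors of (3,3): (2,3)=B, (4,3)=R.
Same type (R): 1 of 2.

1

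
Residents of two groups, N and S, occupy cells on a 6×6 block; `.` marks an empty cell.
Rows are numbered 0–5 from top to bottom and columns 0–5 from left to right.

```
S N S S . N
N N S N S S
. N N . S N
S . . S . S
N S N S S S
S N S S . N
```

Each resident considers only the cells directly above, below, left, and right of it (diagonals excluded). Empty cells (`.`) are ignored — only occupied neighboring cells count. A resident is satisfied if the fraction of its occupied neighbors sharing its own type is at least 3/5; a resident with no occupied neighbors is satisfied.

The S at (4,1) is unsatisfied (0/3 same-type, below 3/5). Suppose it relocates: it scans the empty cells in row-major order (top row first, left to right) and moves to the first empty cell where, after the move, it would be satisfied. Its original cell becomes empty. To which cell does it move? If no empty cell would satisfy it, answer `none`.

(0,4)

Vacating (4,1). Empty cells in order:
  (0,4): 2/3 same-type → satisfied — stop here.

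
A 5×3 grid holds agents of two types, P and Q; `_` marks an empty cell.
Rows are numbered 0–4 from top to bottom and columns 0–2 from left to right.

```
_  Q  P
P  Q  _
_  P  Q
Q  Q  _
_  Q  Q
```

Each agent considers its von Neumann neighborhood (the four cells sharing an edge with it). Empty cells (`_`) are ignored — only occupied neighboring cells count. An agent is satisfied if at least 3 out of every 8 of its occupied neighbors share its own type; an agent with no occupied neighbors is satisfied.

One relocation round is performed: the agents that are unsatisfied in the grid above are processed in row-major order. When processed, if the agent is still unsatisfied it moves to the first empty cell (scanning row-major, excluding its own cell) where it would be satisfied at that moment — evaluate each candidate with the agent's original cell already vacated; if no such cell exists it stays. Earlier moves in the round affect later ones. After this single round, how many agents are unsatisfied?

Initially unsatisfied (in order): (0,2), (1,0), (1,1), (2,1), (2,2).
  (0,2) → (0,0).
  (1,0): now satisfied by earlier moves; stays.
  (1,1) → (0,2).
  (2,1) → (1,1).
  (2,2): now satisfied by earlier moves; stays.
Resulting grid:
P Q Q
P P _
_ _ Q
Q Q _
_ Q Q
Unsatisfied now: (0,1).

1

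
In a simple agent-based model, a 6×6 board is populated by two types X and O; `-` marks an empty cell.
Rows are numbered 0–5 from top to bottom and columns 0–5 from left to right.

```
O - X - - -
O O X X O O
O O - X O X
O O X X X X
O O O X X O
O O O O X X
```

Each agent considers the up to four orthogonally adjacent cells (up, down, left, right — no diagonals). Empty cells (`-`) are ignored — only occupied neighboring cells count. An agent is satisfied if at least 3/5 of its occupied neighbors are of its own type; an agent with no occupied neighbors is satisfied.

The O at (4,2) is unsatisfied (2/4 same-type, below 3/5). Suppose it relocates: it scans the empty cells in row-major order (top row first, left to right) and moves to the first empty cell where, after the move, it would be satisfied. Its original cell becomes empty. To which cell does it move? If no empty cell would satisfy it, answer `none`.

Vacating (4,2). Empty cells in order:
  (0,1): 2/3 same-type → satisfied — stop here.

(0,1)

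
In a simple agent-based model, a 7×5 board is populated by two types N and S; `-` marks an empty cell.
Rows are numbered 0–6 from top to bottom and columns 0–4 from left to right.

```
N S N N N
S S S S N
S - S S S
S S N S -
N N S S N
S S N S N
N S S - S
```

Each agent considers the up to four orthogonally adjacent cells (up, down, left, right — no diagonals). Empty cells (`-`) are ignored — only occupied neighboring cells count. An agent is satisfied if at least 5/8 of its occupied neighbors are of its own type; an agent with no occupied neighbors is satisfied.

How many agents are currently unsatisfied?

20

Row 0: (0,0)N 0/2 not · (0,1)S 1/3 not · (0,2)N 1/3 not · (0,3)N 2/3 satisfied · (0,4)N 2/2 satisfied
Row 1: (1,0)S 2/3 satisfied · (1,1)S 3/3 satisfied · (1,2)S 3/4 satisfied · (1,3)S 2/4 not · (1,4)N 1/3 not
Row 2: (2,0)S 2/2 satisfied · (2,2)S 2/3 satisfied · (2,3)S 4/4 satisfied · (2,4)S 1/2 not
Row 3: (3,0)S 2/3 satisfied · (3,1)S 1/3 not · (3,2)N 0/4 not · (3,3)S 2/3 satisfied
Row 4: (4,0)N 1/3 not · (4,1)N 1/4 not · (4,2)S 1/4 not · (4,3)S 3/4 satisfied · (4,4)N 1/2 not
Row 5: (5,0)S 1/3 not · (5,1)S 2/4 not · (5,2)N 0/4 not · (5,3)S 1/3 not · (5,4)N 1/3 not
Row 6: (6,0)N 0/2 not · (6,1)S 2/3 satisfied · (6,2)S 1/2 not · (6,4)S 0/1 not
Unsatisfied: (0,0), (0,1), (0,2), (1,3), (1,4), (2,4), (3,1), (3,2), (4,0), (4,1), (4,2), (4,4), (5,0), (5,1), (5,2), (5,3), (5,4), (6,0), (6,2), (6,4) — 20 in total.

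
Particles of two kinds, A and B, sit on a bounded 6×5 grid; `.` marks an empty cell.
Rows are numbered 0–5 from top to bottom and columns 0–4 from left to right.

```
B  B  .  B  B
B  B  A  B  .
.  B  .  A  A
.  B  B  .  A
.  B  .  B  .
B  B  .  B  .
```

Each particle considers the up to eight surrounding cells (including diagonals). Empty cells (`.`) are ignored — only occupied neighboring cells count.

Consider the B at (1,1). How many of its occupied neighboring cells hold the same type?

4

Occupied neighbors of (1,1): (0,0)=B, (0,1)=B, (1,0)=B, (1,2)=A, (2,1)=B.
Same type (B): 4 of 5.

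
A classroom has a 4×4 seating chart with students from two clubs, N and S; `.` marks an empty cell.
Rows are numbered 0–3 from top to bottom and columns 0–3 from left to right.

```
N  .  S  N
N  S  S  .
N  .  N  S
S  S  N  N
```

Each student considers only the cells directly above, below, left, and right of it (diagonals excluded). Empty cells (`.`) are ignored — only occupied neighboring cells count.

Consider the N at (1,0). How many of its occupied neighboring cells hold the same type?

2

Occupied neighbors of (1,0): (0,0)=N, (2,0)=N, (1,1)=S.
Same type (N): 2 of 3.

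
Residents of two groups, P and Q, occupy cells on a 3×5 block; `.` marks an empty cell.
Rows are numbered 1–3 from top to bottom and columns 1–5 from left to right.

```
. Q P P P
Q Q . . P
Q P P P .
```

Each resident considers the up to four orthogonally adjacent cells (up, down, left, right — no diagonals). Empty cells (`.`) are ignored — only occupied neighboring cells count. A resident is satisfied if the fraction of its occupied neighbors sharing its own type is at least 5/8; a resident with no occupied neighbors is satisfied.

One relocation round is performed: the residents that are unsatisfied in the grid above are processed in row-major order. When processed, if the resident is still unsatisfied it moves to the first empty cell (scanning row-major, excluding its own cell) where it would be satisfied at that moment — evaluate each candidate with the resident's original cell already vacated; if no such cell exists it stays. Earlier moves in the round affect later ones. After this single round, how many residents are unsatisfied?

0

Initially unsatisfied (in order): (1,2), (1,3), (3,1), (3,2).
  (1,2) → (1,1).
  (1,3): now satisfied by earlier moves; stays.
  (3,1) → (1,2).
  (3,2) → (2,3).
Resulting grid:
Q Q P P P
Q Q P . P
. . P P .
All satisfied now.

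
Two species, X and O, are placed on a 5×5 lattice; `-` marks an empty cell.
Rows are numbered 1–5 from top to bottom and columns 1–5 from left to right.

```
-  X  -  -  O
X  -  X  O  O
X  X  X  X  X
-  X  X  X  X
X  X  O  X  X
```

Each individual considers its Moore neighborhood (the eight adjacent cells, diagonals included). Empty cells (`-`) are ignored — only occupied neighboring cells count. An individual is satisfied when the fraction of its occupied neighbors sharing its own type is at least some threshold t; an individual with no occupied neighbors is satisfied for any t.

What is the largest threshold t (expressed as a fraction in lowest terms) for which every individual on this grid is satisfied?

(1,2)X 2/2
(1,5)O 2/2
(2,1)X 3/3
(2,3)X 4/5
(2,4)O 2/6
(2,5)O 2/4
(3,1)X 3/3
(3,2)X 6/6
(3,3)X 6/7
(3,4)X 6/8
(3,5)X 3/5
(4,2)X 6/7
(4,3)X 7/8
(4,4)X 7/8
(4,5)X 5/5
(5,1)X 2/2
(5,2)X 3/4
(5,3)O 0/5
(5,4)X 4/5
(5,5)X 3/3
The smallest same-type fraction is 0/5 at (5,3), which reduces to 0/1. Any threshold above that leaves this individual unsatisfied.

0/1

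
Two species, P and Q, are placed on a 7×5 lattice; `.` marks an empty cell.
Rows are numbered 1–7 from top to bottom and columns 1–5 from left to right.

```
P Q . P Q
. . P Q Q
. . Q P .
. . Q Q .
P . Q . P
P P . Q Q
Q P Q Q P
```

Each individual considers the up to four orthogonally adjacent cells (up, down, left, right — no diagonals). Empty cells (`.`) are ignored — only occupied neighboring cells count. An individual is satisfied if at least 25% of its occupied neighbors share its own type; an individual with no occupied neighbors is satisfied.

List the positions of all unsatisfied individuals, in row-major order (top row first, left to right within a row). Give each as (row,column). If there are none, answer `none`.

(1,1), (1,2), (1,4), (2,3), (3,4), (5,5), (7,1), (7,5)

Row 1: (1,1)P 0/1 unhappy · (1,2)Q 0/1 unhappy · (1,4)P 0/2 unhappy · (1,5)Q 1/2 ok
Row 2: (2,3)P 0/2 unhappy · (2,4)Q 1/4 ok · (2,5)Q 2/2 ok
Row 3: (3,3)Q 1/3 ok · (3,4)P 0/3 unhappy
Row 4: (4,3)Q 3/3 ok · (4,4)Q 1/2 ok
Row 5: (5,1)P 1/1 ok · (5,3)Q 1/1 ok · (5,5)P 0/1 unhappy
Row 6: (6,1)P 2/3 ok · (6,2)P 2/2 ok · (6,4)Q 2/2 ok · (6,5)Q 1/3 ok
Row 7: (7,1)Q 0/2 unhappy · (7,2)P 1/3 ok · (7,3)Q 1/2 ok · (7,4)Q 2/3 ok · (7,5)P 0/2 unhappy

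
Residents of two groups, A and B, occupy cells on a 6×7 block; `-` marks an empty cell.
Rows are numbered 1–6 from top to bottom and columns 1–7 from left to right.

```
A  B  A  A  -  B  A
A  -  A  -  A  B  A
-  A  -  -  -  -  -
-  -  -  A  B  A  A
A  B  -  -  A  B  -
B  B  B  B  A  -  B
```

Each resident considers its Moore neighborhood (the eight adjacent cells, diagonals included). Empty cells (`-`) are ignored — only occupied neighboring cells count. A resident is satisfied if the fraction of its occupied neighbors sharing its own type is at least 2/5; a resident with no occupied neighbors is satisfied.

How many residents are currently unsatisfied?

Row 1: (1,1)A 1/2 satisfied · (1,2)B 0/4 not · (1,3)A 2/3 satisfied · (1,4)A 3/3 satisfied · (1,6)B 1/4 not · (1,7)A 1/3 not
Row 2: (2,1)A 2/3 satisfied · (2,3)A 3/4 satisfied · (2,5)A 1/3 not · (2,6)B 1/4 not · (2,7)A 1/3 not
Row 3: (3,2)A 2/2 satisfied
Row 4: (4,4)A 1/2 satisfied · (4,5)B 1/4 not · (4,6)A 2/4 satisfied · (4,7)A 1/2 satisfied
Row 5: (5,1)A 0/3 not · (5,2)B 3/4 satisfied · (5,5)A 3/6 satisfied · (5,6)B 2/6 not
Row 6: (6,1)B 2/3 satisfied · (6,2)B 3/4 satisfied · (6,3)B 3/3 satisfied · (6,4)B 1/3 not · (6,5)A 1/3 not · (6,7)B 1/1 satisfied
Unsatisfied: (1,2), (1,6), (1,7), (2,5), (2,6), (2,7), (4,5), (5,1), (5,6), (6,4), (6,5) — 11 in total.

11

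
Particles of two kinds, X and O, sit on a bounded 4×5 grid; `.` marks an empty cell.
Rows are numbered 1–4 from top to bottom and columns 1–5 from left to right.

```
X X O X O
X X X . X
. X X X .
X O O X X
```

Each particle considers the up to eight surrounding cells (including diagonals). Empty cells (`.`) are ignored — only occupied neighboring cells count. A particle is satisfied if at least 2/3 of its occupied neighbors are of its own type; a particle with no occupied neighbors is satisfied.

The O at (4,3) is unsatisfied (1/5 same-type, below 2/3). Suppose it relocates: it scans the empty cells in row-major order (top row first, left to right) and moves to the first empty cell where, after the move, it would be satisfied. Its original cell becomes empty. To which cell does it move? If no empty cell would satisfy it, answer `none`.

none

Vacating (4,3). Empty cells in order:
  (2,4): 2/7 same-type → still unsatisfied.
  (3,1): 1/5 same-type → still unsatisfied.
  (3,5): 0/4 same-type → still unsatisfied.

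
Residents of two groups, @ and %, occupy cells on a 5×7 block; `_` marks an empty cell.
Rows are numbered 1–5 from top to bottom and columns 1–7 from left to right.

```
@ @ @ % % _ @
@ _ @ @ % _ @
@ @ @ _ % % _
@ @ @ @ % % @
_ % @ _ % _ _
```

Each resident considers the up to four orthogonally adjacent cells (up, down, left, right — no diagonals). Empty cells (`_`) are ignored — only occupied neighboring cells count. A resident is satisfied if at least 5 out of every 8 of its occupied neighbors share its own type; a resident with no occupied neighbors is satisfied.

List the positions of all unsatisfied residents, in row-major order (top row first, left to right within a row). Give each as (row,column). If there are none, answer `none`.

(1,4), (2,4), (4,4), (4,7), (5,2), (5,3)

Row 1: (1,1)@ 2/2 ok · (1,2)@ 2/2 ok · (1,3)@ 2/3 ok · (1,4)% 1/3 unhappy · (1,5)% 2/2 ok · (1,7)@ 1/1 ok
Row 2: (2,1)@ 2/2 ok · (2,3)@ 3/3 ok · (2,4)@ 1/3 unhappy · (2,5)% 2/3 ok · (2,7)@ 1/1 ok
Row 3: (3,1)@ 3/3 ok · (3,2)@ 3/3 ok · (3,3)@ 3/3 ok · (3,5)% 3/3 ok · (3,6)% 2/2 ok
Row 4: (4,1)@ 2/2 ok · (4,2)@ 3/4 ok · (4,3)@ 4/4 ok · (4,4)@ 1/2 unhappy · (4,5)% 3/4 ok · (4,6)% 2/3 ok · (4,7)@ 0/1 unhappy
Row 5: (5,2)% 0/2 unhappy · (5,3)@ 1/2 unhappy · (5,5)% 1/1 ok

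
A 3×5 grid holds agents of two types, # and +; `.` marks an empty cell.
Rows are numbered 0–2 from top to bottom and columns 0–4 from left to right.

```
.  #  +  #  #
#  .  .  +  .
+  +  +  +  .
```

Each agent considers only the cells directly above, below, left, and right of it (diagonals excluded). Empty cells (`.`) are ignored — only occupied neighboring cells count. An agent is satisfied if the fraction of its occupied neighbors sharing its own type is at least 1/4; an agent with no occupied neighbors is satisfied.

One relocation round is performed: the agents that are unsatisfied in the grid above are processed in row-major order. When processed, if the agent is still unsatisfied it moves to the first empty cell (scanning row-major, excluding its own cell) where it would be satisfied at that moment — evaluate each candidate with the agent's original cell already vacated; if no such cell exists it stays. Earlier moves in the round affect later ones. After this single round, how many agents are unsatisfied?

Initially unsatisfied (in order): (0,1), (0,2), (1,0).
  (0,1) → (0,0).
  (0,2) → (1,1).
  (1,0): now satisfied by earlier moves; stays.
Resulting grid:
# . . # #
# + . + .
+ + + + .
All satisfied now.

0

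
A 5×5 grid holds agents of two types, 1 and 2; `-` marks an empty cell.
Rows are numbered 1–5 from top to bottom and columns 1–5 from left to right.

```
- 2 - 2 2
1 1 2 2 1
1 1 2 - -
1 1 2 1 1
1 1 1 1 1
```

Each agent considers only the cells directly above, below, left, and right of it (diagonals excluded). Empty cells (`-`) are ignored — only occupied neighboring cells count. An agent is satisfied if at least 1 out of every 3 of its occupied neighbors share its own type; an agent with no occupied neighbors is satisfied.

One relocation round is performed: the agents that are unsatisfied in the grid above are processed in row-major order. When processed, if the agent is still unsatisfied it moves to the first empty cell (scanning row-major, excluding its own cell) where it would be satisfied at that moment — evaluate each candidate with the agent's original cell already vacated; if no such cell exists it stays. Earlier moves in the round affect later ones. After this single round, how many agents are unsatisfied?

Initially unsatisfied (in order): (1,2), (2,5), (4,3).
  (1,2) → (1,3).
  (2,5) → (1,1).
  (4,3) → (1,2).
Resulting grid:
1 2 2 2 2
1 1 2 2 -
1 1 2 - -
1 1 - 1 1
1 1 1 1 1
All satisfied now.

0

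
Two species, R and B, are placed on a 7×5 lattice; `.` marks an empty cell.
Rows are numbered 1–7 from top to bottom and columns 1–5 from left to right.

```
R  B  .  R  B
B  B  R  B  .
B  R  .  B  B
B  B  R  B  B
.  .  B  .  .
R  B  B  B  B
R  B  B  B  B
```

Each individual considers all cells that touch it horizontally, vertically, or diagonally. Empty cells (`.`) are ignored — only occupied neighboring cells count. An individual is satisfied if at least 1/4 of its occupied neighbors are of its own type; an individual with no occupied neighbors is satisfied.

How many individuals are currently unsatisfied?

(1,1)R 0/3 unhappy
(1,2)B 2/4 ok
(1,4)R 1/3 ok
(1,5)B 1/2 ok
(2,1)B 3/5 ok
(2,2)B 3/6 ok
(2,3)R 2/6 ok
(2,4)B 3/5 ok
(3,1)B 4/5 ok
(3,2)R 2/7 ok
(3,4)B 4/6 ok
(3,5)B 4/4 ok
(4,1)B 2/3 ok
(4,2)B 3/5 ok
(4,3)R 1/5 unhappy
(4,4)B 4/5 ok
(4,5)B 3/3 ok
(5,3)B 5/6 ok
(6,1)R 1/3 ok
(6,2)B 4/6 ok
(6,3)B 6/6 ok
(6,4)B 6/6 ok
(6,5)B 3/3 ok
(7,1)R 1/3 ok
(7,2)B 3/5 ok
(7,3)B 5/5 ok
(7,4)B 5/5 ok
(7,5)B 3/3 ok
Unsatisfied: (1,1), (4,3) — 2 in total.

2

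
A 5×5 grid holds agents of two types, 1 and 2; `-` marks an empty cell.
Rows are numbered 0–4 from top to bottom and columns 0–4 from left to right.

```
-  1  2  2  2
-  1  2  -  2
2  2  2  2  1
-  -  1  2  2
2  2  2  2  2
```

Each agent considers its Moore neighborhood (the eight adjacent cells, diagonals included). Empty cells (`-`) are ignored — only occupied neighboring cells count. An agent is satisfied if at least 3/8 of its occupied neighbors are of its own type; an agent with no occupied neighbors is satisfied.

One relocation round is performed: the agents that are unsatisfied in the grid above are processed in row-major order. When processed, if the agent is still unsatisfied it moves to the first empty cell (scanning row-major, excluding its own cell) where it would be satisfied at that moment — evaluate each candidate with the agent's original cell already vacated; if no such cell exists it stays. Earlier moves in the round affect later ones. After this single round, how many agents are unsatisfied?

Initially unsatisfied (in order): (0,1), (1,1), (2,4), (3,2).
  (0,1) → (0,0).
  (1,1): no empty cell satisfies it; stays.
  (2,4) → (0,1).
  (3,2) → (1,0).
Resulting grid:
1 1 2 2 2
1 1 2 - 2
2 2 2 2 -
- - - 2 2
2 2 2 2 2
Unsatisfied now: (2,0).

1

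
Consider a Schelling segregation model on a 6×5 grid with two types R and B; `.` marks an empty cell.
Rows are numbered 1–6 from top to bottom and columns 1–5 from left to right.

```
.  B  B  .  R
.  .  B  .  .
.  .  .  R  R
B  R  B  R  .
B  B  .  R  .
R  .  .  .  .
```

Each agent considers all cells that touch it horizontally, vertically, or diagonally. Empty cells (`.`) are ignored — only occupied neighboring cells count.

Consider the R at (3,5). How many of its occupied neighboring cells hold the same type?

2

Occupied neighbors of (3,5): (3,4)=R, (4,4)=R.
Same type (R): 2 of 2.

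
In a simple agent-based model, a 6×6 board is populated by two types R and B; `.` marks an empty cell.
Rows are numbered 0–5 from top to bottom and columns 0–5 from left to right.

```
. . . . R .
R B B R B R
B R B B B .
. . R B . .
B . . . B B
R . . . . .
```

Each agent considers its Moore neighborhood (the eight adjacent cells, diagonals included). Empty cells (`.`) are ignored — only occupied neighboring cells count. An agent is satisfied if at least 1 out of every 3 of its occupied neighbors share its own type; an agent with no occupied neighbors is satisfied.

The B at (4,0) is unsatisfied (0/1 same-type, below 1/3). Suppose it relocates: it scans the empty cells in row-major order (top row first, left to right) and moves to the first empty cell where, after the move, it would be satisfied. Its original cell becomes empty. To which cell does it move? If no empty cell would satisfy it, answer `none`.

Vacating (4,0). Empty cells in order:
  (0,0): 1/2 same-type → satisfied — stop here.

(0,0)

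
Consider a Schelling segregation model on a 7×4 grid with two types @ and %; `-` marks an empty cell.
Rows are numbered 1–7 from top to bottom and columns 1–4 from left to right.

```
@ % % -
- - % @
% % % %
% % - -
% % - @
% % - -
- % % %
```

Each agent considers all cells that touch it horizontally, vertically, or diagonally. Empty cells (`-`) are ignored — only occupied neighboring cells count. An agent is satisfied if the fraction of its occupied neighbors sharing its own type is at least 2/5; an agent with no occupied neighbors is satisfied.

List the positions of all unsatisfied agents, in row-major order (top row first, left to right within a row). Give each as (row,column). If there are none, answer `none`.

(1,1), (2,4)

(1,1)@ 0/1 ✗
(1,2)% 2/3 ✓
(1,3)% 2/3 ✓
(2,3)% 5/6 ✓
(2,4)@ 0/4 ✗
(3,1)% 3/3 ✓
(3,2)% 5/5 ✓
(3,3)% 4/5 ✓
(3,4)% 2/3 ✓
(4,1)% 5/5 ✓
(4,2)% 6/6 ✓
(5,1)% 5/5 ✓
(5,2)% 5/5 ✓
(5,4)@ 0/0 ✓
(6,1)% 4/4 ✓
(6,2)% 5/5 ✓
(7,2)% 3/3 ✓
(7,3)% 3/3 ✓
(7,4)% 1/1 ✓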